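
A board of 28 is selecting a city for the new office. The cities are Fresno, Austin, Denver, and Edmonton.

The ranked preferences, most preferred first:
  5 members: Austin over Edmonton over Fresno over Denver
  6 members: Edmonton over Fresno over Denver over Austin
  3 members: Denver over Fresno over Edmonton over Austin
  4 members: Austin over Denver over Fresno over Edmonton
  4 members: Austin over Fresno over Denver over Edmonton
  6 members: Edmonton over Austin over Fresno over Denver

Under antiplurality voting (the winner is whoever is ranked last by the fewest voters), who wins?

Last-place votes: Fresno 0, Austin 9, Denver 11, Edmonton 8.

Fresno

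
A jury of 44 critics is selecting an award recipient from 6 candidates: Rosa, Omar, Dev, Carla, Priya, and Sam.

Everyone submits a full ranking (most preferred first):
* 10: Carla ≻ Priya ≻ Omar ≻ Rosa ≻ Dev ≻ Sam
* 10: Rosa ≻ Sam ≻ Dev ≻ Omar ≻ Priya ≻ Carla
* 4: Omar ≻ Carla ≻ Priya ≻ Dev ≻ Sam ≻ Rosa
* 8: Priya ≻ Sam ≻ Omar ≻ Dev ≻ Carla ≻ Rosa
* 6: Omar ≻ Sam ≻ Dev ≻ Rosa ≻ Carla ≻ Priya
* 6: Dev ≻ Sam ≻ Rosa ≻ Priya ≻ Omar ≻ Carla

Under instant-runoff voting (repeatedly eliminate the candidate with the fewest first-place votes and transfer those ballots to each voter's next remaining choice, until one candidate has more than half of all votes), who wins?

Omar

Round 1: Rosa 10, Omar 10, Dev 6, Carla 10, Priya 8, Sam 0. Sam eliminated.
Round 2: Rosa 10, Omar 10, Dev 6, Carla 10, Priya 8. Dev eliminated.
Round 3: Rosa 16, Omar 10, Carla 10, Priya 8. Priya eliminated.
Round 4: Rosa 16, Omar 18, Carla 10. Carla eliminated.
Round 5: Rosa 16, Omar 28. Omar has a majority (≥23).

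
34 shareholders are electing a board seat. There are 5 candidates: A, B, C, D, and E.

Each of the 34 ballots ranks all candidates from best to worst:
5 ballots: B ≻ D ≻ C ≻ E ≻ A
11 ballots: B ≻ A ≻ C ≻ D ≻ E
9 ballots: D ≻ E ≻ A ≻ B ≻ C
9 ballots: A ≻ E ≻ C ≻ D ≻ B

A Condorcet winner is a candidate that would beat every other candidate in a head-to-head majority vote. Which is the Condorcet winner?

A

A vs B: 18–16
A vs C: 29–5
A vs D: 20–14
A vs E: 20–14
A beats every other candidate.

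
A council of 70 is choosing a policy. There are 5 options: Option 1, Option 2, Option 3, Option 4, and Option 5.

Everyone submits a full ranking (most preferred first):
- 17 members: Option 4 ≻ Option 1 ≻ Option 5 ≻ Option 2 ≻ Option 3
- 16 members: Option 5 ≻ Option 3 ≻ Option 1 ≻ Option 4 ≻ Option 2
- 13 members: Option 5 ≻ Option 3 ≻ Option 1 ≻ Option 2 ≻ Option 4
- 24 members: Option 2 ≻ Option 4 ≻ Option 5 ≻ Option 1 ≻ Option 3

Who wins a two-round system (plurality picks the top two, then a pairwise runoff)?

Option 5

Round 1 first-place votes: Option 1 0, Option 2 24, Option 3 0, Option 4 17, Option 5 29. Option 5 and Option 2 advance.
Runoff: Option 5 is ranked above Option 2 on 46 ballots, Option 2 above Option 5 on 24.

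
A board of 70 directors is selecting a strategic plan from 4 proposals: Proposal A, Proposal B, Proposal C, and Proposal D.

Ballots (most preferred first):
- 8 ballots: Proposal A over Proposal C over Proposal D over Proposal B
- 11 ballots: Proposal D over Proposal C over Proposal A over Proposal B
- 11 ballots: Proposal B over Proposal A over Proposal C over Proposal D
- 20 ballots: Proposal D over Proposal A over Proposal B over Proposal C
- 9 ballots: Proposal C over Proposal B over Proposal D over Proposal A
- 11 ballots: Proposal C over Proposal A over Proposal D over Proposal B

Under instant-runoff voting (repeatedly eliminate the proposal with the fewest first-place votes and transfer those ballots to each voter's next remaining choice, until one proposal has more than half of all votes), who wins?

Round 1: Proposal A 8, Proposal B 11, Proposal C 20, Proposal D 31. Proposal A eliminated.
Round 2: Proposal B 11, Proposal C 28, Proposal D 31. Proposal B eliminated.
Round 3: Proposal C 39, Proposal D 31. Proposal C has a majority (≥36).

Proposal C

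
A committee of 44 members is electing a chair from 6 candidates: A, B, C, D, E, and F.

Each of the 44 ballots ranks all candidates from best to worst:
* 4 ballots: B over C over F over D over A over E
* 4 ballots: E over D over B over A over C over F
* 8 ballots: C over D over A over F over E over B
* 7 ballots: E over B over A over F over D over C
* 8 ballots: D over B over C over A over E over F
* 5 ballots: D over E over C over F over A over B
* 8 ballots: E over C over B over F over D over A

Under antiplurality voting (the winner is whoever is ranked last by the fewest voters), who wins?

Last-place votes: A 8, B 13, C 7, D 0, E 4, F 12.

D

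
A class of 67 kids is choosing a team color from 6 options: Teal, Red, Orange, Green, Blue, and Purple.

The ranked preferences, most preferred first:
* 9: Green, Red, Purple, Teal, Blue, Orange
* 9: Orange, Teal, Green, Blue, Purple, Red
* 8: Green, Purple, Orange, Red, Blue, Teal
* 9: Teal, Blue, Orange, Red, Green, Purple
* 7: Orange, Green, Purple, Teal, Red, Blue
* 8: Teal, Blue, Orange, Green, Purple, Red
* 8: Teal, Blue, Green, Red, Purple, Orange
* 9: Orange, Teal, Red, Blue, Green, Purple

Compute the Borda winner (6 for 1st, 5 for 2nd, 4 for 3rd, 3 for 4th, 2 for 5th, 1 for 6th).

Teal

Teal: 9×3 + 9×5 + 8×1 + 9×6 + 7×3 + 8×6 + 8×6 + 9×5 = 296
Red: 9×5 + 9×1 + 8×3 + 9×3 + 7×2 + 8×1 + 8×3 + 9×4 = 187
Orange: 9×1 + 9×6 + 8×4 + 9×4 + 7×6 + 8×4 + 8×1 + 9×6 = 267
Green: 9×6 + 9×4 + 8×6 + 9×2 + 7×5 + 8×3 + 8×4 + 9×2 = 265
Blue: 9×2 + 9×3 + 8×2 + 9×5 + 7×1 + 8×5 + 8×5 + 9×3 = 220
Purple: 9×4 + 9×2 + 8×5 + 9×1 + 7×4 + 8×2 + 8×2 + 9×1 = 172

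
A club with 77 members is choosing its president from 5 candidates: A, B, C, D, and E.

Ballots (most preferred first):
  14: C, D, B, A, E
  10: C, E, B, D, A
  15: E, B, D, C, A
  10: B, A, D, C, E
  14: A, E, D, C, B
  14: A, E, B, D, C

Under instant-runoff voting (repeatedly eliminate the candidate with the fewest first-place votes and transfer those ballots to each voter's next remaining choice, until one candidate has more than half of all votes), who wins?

Round 1: A 28, B 10, C 24, D 0, E 15. D eliminated.
Round 2: A 28, B 10, C 24, E 15. B eliminated.
Round 3: A 38, C 24, E 15. E eliminated.
Round 4: A 38, C 39. C has a majority (≥39).

C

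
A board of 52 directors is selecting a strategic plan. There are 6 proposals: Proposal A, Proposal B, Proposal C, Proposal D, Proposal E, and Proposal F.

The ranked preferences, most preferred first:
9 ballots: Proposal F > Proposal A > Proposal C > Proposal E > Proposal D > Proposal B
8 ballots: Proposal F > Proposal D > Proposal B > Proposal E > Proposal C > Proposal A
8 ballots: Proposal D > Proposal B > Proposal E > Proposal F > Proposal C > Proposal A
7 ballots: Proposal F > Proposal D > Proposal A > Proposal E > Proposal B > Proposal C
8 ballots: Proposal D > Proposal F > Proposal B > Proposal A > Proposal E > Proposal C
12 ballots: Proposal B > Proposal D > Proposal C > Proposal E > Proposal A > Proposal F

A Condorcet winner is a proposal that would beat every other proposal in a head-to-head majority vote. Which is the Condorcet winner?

Proposal D

Proposal D vs Proposal A: 43–9
Proposal D vs Proposal B: 40–12
Proposal D vs Proposal C: 43–9
Proposal D vs Proposal E: 43–9
Proposal D vs Proposal F: 28–24
Proposal D beats every other proposal.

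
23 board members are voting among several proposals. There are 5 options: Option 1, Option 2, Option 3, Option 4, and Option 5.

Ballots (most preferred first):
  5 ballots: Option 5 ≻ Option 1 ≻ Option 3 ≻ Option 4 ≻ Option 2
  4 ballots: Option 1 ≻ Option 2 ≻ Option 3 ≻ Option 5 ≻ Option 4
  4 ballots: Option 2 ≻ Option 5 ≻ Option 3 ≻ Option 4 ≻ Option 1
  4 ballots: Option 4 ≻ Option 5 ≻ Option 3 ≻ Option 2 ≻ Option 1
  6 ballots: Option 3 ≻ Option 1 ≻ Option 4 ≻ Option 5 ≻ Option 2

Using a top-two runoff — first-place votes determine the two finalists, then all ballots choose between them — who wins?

Option 5

Round 1 first-place votes: Option 1 4, Option 2 4, Option 3 6, Option 4 4, Option 5 5. Option 3 and Option 5 advance.
Runoff: Option 3 is ranked above Option 5 on 10 ballots, Option 5 above Option 3 on 13.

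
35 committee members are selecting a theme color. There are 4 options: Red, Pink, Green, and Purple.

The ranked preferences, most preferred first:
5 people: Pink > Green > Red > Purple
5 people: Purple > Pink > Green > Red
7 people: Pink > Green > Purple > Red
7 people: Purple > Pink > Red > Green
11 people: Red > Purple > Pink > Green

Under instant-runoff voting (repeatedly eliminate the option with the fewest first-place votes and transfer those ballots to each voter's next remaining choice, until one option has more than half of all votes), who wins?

Round 1: Red 11, Pink 12, Green 0, Purple 12. Green eliminated.
Round 2: Red 11, Pink 12, Purple 12. Red eliminated.
Round 3: Pink 12, Purple 23. Purple has a majority (≥18).

Purple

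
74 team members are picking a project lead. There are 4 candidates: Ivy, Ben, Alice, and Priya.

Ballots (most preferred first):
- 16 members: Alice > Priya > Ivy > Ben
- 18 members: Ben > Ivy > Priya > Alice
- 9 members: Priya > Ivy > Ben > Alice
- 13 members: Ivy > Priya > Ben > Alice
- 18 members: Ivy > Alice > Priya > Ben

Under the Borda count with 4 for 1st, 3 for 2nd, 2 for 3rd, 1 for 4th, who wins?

Ivy

Ivy: 16×2 + 18×3 + 9×3 + 13×4 + 18×4 = 237
Ben: 16×1 + 18×4 + 9×2 + 13×2 + 18×1 = 150
Alice: 16×4 + 18×1 + 9×1 + 13×1 + 18×3 = 158
Priya: 16×3 + 18×2 + 9×4 + 13×3 + 18×2 = 195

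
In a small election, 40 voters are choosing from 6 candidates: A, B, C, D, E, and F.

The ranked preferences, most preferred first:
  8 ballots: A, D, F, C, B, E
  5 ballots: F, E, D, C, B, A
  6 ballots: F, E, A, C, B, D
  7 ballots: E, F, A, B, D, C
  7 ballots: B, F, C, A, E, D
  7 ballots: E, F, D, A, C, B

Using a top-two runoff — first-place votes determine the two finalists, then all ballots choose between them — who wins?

Round 1 first-place votes: A 8, B 7, C 0, D 0, E 14, F 11. E and F advance.
Runoff: E is ranked above F on 14 ballots, F above E on 26.

F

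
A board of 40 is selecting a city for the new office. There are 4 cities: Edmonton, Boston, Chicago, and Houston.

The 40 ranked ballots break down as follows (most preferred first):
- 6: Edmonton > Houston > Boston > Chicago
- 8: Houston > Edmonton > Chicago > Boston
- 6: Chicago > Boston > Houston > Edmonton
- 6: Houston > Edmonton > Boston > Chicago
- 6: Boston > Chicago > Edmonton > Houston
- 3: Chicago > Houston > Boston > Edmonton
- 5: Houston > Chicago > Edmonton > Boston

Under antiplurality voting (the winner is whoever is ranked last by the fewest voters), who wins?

Houston

Last-place votes: Edmonton 9, Boston 13, Chicago 12, Houston 6.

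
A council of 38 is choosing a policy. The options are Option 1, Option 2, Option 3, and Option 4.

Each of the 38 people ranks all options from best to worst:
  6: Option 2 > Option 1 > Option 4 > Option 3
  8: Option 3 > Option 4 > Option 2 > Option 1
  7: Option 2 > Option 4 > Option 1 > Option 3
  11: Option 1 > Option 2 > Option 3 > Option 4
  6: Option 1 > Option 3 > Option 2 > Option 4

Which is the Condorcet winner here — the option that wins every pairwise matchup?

Option 2

Option 2 vs Option 1: 21–17
Option 2 vs Option 3: 24–14
Option 2 vs Option 4: 30–8
Option 2 beats every other option.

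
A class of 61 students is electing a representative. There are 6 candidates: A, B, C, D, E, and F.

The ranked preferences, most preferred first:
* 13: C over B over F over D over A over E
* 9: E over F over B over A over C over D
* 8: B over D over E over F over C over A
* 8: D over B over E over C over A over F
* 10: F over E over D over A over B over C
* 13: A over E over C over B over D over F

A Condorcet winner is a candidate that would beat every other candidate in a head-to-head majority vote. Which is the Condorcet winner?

E vs A: 35–26
E vs B: 32–29
E vs C: 48–13
E vs D: 32–29
E vs F: 38–23
E beats every other candidate.

E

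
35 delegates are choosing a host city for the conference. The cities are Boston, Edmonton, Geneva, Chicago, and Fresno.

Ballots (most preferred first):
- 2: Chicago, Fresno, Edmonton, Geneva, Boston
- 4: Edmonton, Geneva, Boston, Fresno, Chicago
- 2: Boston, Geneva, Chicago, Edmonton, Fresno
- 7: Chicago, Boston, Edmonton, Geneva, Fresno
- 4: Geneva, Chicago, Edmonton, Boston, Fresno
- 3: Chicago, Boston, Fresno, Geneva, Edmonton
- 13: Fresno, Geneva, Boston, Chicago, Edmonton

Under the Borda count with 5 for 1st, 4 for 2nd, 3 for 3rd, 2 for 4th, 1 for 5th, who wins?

Boston: 2×1 + 4×3 + 2×5 + 7×4 + 4×2 + 3×4 + 13×3 = 111
Edmonton: 2×3 + 4×5 + 2×2 + 7×3 + 4×3 + 3×1 + 13×1 = 79
Geneva: 2×2 + 4×4 + 2×4 + 7×2 + 4×5 + 3×2 + 13×4 = 120
Chicago: 2×5 + 4×1 + 2×3 + 7×5 + 4×4 + 3×5 + 13×2 = 112
Fresno: 2×4 + 4×2 + 2×1 + 7×1 + 4×1 + 3×3 + 13×5 = 103

Geneva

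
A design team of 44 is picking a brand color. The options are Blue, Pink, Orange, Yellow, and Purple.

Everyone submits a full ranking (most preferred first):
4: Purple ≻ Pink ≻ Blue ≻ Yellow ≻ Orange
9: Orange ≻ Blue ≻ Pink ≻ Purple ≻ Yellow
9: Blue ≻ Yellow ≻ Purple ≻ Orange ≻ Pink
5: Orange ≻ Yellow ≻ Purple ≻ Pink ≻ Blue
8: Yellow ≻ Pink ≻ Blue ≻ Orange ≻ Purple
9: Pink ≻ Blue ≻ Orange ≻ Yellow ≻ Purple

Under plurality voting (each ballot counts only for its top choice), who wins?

First-place votes: Blue 9, Pink 9, Orange 14, Yellow 8, Purple 4.

Orange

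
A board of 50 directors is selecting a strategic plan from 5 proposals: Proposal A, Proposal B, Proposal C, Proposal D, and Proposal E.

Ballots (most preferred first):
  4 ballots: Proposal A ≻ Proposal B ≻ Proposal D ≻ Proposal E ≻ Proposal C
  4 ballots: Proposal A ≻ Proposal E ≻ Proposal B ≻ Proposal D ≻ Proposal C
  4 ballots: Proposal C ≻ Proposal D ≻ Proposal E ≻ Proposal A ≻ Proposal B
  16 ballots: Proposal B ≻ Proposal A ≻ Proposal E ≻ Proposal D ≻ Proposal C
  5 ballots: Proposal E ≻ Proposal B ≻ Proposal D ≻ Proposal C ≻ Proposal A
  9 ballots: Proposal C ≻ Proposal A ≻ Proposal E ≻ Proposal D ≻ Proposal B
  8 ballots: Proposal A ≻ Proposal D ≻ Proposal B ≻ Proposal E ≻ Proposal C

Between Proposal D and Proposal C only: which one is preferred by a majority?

Proposal D is ranked above Proposal C on 37 ballots; Proposal C above Proposal D on 13.

Proposal D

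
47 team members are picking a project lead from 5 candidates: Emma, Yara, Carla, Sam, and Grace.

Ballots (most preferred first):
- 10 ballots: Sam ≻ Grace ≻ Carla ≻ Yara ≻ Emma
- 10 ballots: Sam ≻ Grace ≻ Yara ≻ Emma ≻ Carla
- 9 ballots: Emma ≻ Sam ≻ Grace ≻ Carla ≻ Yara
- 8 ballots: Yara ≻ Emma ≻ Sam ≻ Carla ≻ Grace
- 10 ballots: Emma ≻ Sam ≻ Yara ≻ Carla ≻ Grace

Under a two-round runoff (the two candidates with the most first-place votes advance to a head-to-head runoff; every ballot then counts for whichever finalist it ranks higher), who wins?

Round 1 first-place votes: Emma 19, Yara 8, Carla 0, Sam 20, Grace 0. Sam and Emma advance.
Runoff: Sam is ranked above Emma on 20 ballots, Emma above Sam on 27.

Emma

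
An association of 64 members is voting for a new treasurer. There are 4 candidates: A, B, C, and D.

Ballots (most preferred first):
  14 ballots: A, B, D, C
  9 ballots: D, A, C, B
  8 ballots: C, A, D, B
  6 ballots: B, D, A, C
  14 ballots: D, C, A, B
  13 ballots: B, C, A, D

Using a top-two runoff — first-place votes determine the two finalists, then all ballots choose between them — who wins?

Round 1 first-place votes: A 14, B 19, C 8, D 23. D and B advance.
Runoff: D is ranked above B on 31 ballots, B above D on 33.

B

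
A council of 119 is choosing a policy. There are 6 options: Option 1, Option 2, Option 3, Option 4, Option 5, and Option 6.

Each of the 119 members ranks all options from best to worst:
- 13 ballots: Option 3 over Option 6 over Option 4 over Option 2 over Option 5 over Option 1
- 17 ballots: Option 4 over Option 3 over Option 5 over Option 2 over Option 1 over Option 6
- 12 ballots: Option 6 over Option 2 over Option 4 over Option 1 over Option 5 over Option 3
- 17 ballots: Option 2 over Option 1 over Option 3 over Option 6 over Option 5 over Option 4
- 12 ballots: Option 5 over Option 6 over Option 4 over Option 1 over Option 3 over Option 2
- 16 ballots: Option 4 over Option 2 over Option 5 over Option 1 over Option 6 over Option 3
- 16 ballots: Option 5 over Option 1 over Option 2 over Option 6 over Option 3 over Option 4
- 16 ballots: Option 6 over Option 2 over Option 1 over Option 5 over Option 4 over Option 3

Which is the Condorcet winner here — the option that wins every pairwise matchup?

Option 2 vs Option 1: 91–28
Option 2 vs Option 3: 77–42
Option 2 vs Option 4: 61–58
Option 2 vs Option 5: 74–45
Option 2 vs Option 6: 66–53
Option 2 beats every other option.

Option 2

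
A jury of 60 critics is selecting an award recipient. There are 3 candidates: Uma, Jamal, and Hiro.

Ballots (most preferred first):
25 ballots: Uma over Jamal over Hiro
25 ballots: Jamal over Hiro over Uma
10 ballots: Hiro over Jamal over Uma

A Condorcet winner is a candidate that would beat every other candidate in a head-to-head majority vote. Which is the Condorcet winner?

Jamal

Jamal vs Uma: 35–25
Jamal vs Hiro: 50–10
Jamal beats every other candidate.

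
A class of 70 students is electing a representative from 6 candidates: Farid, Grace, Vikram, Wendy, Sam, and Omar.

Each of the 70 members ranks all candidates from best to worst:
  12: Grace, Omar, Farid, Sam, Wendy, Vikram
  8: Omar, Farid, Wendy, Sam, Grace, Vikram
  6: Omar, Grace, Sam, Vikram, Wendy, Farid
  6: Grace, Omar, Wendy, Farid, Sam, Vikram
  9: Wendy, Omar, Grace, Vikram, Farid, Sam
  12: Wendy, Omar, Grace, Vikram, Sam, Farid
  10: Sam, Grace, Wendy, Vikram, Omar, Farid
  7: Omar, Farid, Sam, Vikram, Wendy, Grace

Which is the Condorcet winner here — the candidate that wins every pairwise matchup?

Omar

Omar vs Farid: 70–0
Omar vs Grace: 42–28
Omar vs Vikram: 60–10
Omar vs Wendy: 39–31
Omar vs Sam: 60–10
Omar beats every other candidate.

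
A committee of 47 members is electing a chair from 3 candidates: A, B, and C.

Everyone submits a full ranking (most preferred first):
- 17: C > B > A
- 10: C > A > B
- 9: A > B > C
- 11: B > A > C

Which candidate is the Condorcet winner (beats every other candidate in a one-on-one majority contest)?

C vs A: 27–20
C vs B: 27–20
C beats every other candidate.

C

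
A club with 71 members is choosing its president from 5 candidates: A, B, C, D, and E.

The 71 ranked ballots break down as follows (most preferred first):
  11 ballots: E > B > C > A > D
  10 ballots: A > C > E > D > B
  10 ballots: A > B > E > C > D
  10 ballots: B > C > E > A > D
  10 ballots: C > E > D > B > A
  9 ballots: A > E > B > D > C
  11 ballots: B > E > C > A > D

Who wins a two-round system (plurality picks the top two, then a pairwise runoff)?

Round 1 first-place votes: A 29, B 21, C 10, D 0, E 11. A and B advance.
Runoff: A is ranked above B on 29 ballots, B above A on 42.

B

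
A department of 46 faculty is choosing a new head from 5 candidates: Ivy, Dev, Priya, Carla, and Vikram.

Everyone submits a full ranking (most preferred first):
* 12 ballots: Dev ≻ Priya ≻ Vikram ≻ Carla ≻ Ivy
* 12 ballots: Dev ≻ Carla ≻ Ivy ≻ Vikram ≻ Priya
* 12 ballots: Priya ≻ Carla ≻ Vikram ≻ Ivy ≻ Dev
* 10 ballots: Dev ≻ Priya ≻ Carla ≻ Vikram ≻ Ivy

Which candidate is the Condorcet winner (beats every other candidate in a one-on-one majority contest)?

Dev

Dev vs Ivy: 34–12
Dev vs Priya: 34–12
Dev vs Carla: 34–12
Dev vs Vikram: 34–12
Dev beats every other candidate.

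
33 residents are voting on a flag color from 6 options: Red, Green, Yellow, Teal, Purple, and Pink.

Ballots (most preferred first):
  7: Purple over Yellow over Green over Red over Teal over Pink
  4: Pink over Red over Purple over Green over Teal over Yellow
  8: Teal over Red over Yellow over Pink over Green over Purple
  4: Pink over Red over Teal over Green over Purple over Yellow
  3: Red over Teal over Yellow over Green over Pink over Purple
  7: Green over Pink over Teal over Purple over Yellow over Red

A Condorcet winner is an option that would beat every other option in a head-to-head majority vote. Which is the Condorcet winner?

Red

Red vs Green: 19–14
Red vs Yellow: 19–14
Red vs Teal: 18–15
Red vs Purple: 19–14
Red vs Pink: 18–15
Red beats every other option.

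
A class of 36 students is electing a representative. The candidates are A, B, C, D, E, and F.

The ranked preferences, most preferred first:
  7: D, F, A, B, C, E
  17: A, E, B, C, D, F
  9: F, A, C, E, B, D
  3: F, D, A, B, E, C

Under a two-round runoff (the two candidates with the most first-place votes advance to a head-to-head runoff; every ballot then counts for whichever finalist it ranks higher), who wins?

F

Round 1 first-place votes: A 17, B 0, C 0, D 7, E 0, F 12. A and F advance.
Runoff: A is ranked above F on 17 ballots, F above A on 19.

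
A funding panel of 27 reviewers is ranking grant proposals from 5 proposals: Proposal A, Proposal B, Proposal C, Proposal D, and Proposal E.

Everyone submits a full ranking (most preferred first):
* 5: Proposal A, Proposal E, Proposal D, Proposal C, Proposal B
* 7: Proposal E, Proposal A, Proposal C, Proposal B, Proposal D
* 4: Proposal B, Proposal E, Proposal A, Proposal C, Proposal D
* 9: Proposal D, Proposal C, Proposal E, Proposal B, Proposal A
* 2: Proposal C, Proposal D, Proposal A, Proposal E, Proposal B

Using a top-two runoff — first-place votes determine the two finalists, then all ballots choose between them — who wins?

Round 1 first-place votes: Proposal A 5, Proposal B 4, Proposal C 2, Proposal D 9, Proposal E 7. Proposal D and Proposal E advance.
Runoff: Proposal D is ranked above Proposal E on 11 ballots, Proposal E above Proposal D on 16.

Proposal E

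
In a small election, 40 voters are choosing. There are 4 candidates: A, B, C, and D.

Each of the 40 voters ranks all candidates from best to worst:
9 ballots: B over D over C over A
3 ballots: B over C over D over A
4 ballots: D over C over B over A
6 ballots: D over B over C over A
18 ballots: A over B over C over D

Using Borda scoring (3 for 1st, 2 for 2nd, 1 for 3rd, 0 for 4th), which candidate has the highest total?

B

A: 9×0 + 3×0 + 4×0 + 6×0 + 18×3 = 54
B: 9×3 + 3×3 + 4×1 + 6×2 + 18×2 = 88
C: 9×1 + 3×2 + 4×2 + 6×1 + 18×1 = 47
D: 9×2 + 3×1 + 4×3 + 6×3 + 18×0 = 51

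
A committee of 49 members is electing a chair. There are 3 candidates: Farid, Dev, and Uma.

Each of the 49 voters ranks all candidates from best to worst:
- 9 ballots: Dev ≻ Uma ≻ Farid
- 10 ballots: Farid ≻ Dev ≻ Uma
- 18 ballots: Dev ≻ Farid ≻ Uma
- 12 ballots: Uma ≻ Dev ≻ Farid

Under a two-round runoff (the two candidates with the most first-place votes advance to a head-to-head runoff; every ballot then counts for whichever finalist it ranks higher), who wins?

Dev

Round 1 first-place votes: Farid 10, Dev 27, Uma 12. Dev and Uma advance.
Runoff: Dev is ranked above Uma on 37 ballots, Uma above Dev on 12.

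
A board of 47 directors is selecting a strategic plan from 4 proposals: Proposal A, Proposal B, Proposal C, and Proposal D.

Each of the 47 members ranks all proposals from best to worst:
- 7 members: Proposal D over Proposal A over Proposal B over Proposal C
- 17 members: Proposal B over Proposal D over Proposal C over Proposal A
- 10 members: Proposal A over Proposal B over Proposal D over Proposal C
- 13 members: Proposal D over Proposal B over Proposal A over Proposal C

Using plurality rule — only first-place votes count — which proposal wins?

Proposal D

First-place votes: Proposal A 10, Proposal B 17, Proposal C 0, Proposal D 20.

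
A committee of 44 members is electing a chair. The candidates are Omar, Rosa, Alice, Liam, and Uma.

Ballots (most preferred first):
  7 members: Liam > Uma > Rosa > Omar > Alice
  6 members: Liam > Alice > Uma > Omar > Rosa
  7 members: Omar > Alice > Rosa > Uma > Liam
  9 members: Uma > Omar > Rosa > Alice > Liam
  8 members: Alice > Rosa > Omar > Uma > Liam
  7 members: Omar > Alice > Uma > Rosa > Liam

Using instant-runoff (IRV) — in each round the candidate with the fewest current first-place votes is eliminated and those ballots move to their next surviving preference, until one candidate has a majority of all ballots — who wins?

Omar

Round 1: Omar 14, Rosa 0, Alice 8, Liam 13, Uma 9. Rosa eliminated.
Round 2: Omar 14, Alice 8, Liam 13, Uma 9. Alice eliminated.
Round 3: Omar 22, Liam 13, Uma 9. Uma eliminated.
Round 4: Omar 31, Liam 13. Omar has a majority (≥23).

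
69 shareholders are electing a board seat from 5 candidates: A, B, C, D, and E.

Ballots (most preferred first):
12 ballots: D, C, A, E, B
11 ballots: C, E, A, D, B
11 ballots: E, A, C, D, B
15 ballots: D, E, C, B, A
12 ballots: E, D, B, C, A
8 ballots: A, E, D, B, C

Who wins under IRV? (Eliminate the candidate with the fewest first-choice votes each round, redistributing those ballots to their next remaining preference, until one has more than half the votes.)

E

Round 1: A 8, B 0, C 11, D 27, E 23. B eliminated.
Round 2: A 8, C 11, D 27, E 23. A eliminated.
Round 3: C 11, D 27, E 31. C eliminated.
Round 4: D 27, E 42. E has a majority (≥35).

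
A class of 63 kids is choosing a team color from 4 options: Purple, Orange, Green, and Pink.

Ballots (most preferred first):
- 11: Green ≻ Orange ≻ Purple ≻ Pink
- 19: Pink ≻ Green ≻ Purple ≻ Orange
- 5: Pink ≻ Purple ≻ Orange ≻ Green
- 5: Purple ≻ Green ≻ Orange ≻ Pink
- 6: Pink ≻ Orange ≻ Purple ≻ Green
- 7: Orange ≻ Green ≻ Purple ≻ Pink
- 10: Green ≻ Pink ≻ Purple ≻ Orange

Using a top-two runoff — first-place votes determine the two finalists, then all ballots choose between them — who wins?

Round 1 first-place votes: Purple 5, Orange 7, Green 21, Pink 30. Pink and Green advance.
Runoff: Pink is ranked above Green on 30 ballots, Green above Pink on 33.

Green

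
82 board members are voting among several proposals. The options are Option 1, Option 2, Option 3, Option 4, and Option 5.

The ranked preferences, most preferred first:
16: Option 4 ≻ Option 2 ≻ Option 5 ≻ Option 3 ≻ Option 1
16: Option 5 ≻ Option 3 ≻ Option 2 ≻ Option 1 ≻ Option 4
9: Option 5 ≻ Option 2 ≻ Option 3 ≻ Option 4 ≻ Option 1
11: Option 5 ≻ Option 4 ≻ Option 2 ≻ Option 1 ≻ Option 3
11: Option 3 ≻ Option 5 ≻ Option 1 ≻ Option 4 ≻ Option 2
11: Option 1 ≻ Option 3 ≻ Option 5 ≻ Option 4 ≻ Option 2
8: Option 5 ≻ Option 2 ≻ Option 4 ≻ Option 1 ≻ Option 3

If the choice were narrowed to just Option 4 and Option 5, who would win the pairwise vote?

Option 4 is ranked above Option 5 on 16 ballots; Option 5 above Option 4 on 66.

Option 5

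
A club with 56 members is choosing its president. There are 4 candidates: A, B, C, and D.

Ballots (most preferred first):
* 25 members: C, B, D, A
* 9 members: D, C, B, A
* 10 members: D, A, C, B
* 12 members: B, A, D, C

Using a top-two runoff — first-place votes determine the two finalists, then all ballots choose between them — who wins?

Round 1 first-place votes: A 0, B 12, C 25, D 19. C and D advance.
Runoff: C is ranked above D on 25 ballots, D above C on 31.

D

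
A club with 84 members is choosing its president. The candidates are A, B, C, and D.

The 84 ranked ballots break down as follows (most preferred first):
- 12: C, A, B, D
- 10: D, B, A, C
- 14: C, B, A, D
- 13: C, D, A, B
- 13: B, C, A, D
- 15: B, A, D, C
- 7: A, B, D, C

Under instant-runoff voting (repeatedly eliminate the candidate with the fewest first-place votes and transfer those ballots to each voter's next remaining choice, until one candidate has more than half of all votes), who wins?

Round 1: A 7, B 28, C 39, D 10. A eliminated.
Round 2: B 35, C 39, D 10. D eliminated.
Round 3: B 45, C 39. B has a majority (≥43).

B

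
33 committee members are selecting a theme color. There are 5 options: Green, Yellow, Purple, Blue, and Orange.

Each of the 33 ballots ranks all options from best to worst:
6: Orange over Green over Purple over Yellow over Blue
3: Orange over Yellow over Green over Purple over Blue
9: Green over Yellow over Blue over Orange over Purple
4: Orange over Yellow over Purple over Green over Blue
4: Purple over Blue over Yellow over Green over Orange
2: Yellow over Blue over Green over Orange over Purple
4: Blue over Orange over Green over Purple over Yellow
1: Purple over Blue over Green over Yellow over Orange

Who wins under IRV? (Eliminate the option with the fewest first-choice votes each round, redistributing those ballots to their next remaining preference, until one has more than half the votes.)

Round 1: Green 9, Yellow 2, Purple 5, Blue 4, Orange 13. Yellow eliminated.
Round 2: Green 9, Purple 5, Blue 6, Orange 13. Purple eliminated.
Round 3: Green 9, Blue 11, Orange 13. Green eliminated.
Round 4: Blue 20, Orange 13. Blue has a majority (≥17).

Blue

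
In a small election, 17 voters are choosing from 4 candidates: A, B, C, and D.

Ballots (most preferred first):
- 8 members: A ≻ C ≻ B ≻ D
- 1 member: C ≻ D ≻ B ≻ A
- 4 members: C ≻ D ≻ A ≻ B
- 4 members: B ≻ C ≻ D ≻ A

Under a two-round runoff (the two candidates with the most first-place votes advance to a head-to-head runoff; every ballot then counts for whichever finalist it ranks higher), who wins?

C

Round 1 first-place votes: A 8, B 4, C 5, D 0. A and C advance.
Runoff: A is ranked above C on 8 ballots, C above A on 9.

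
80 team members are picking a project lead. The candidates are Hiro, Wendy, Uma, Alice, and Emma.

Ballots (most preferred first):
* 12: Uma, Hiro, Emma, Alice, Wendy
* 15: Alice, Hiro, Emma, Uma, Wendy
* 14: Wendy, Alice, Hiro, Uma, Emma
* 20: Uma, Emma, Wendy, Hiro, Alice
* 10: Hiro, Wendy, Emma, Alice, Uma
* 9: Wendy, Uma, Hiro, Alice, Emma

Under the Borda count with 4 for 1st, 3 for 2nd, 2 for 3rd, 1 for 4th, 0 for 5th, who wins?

Hiro

Hiro: 12×3 + 15×3 + 14×2 + 20×1 + 10×4 + 9×2 = 187
Wendy: 12×0 + 15×0 + 14×4 + 20×2 + 10×3 + 9×4 = 162
Uma: 12×4 + 15×1 + 14×1 + 20×4 + 10×0 + 9×3 = 184
Alice: 12×1 + 15×4 + 14×3 + 20×0 + 10×1 + 9×1 = 133
Emma: 12×2 + 15×2 + 14×0 + 20×3 + 10×2 + 9×0 = 134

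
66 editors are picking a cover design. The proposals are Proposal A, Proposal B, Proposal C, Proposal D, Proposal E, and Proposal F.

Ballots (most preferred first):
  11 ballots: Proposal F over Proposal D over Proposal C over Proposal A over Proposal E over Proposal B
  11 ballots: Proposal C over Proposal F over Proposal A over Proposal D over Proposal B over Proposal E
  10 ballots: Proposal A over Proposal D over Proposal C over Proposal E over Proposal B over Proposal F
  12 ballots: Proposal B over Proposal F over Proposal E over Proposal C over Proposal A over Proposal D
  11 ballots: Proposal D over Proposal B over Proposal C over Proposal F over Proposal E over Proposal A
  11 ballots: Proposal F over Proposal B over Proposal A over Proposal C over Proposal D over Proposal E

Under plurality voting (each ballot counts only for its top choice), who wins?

Proposal F

First-place votes: Proposal A 10, Proposal B 12, Proposal C 11, Proposal D 11, Proposal E 0, Proposal F 22.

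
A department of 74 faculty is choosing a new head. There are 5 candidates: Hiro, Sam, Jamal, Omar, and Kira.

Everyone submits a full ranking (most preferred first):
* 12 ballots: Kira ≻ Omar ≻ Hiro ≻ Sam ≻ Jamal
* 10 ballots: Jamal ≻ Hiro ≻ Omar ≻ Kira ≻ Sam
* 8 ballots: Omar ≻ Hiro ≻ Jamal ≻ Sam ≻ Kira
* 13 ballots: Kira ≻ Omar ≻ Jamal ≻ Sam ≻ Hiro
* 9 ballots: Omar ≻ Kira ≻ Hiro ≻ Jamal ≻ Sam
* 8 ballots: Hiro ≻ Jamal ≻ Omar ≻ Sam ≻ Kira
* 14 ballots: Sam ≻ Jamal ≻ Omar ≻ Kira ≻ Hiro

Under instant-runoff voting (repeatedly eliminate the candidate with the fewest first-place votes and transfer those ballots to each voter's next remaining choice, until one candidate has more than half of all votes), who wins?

Jamal

Round 1: Hiro 8, Sam 14, Jamal 10, Omar 17, Kira 25. Hiro eliminated.
Round 2: Sam 14, Jamal 18, Omar 17, Kira 25. Sam eliminated.
Round 3: Jamal 32, Omar 17, Kira 25. Omar eliminated.
Round 4: Jamal 40, Kira 34. Jamal has a majority (≥38).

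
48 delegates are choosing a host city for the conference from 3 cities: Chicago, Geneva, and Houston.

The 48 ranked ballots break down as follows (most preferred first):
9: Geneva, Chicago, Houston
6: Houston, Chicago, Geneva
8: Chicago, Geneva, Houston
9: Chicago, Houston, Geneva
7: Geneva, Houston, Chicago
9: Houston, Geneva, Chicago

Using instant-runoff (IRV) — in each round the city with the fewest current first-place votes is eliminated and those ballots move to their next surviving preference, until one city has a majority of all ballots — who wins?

Round 1: Chicago 17, Geneva 16, Houston 15. Houston eliminated.
Round 2: Chicago 23, Geneva 25. Geneva has a majority (≥25).

Geneva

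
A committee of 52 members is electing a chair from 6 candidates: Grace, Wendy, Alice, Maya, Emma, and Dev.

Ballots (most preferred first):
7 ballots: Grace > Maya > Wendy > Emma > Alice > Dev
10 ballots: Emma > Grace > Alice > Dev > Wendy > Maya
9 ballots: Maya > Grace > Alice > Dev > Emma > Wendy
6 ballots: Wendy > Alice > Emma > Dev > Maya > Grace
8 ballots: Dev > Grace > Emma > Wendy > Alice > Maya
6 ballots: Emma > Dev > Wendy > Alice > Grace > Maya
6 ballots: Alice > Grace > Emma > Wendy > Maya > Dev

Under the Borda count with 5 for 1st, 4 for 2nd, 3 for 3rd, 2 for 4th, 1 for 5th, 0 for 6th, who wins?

Grace

Grace: 7×5 + 10×4 + 9×4 + 6×0 + 8×4 + 6×1 + 6×4 = 173
Wendy: 7×3 + 10×1 + 9×0 + 6×5 + 8×2 + 6×3 + 6×2 = 107
Alice: 7×1 + 10×3 + 9×3 + 6×4 + 8×1 + 6×2 + 6×5 = 138
Maya: 7×4 + 10×0 + 9×5 + 6×1 + 8×0 + 6×0 + 6×1 = 85
Emma: 7×2 + 10×5 + 9×1 + 6×3 + 8×3 + 6×5 + 6×3 = 163
Dev: 7×0 + 10×2 + 9×2 + 6×2 + 8×5 + 6×4 + 6×0 = 114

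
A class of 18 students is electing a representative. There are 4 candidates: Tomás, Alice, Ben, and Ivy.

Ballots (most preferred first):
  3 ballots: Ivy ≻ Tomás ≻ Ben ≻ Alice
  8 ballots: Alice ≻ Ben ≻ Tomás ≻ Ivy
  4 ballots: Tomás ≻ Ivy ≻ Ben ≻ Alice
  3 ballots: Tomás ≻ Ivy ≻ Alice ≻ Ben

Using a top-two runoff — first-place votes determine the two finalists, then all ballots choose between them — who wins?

Tomás

Round 1 first-place votes: Tomás 7, Alice 8, Ben 0, Ivy 3. Alice and Tomás advance.
Runoff: Alice is ranked above Tomás on 8 ballots, Tomás above Alice on 10.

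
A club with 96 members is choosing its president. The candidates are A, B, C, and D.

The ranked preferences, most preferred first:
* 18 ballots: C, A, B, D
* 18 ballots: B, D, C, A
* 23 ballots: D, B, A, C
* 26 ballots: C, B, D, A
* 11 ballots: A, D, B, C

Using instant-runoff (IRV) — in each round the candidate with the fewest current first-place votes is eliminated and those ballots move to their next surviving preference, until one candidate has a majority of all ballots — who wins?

Round 1: A 11, B 18, C 44, D 23. A eliminated.
Round 2: B 18, C 44, D 34. B eliminated.
Round 3: C 44, D 52. D has a majority (≥49).

D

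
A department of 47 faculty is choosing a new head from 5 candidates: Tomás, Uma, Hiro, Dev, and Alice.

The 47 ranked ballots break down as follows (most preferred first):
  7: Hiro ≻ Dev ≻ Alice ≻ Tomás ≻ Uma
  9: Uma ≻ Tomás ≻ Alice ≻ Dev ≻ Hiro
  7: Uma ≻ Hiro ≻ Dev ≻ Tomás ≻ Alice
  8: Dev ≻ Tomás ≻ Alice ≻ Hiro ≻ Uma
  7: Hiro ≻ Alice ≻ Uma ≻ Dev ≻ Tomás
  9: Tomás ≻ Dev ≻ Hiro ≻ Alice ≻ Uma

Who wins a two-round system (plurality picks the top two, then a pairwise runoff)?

Hiro

Round 1 first-place votes: Tomás 9, Uma 16, Hiro 14, Dev 8, Alice 0. Uma and Hiro advance.
Runoff: Uma is ranked above Hiro on 16 ballots, Hiro above Uma on 31.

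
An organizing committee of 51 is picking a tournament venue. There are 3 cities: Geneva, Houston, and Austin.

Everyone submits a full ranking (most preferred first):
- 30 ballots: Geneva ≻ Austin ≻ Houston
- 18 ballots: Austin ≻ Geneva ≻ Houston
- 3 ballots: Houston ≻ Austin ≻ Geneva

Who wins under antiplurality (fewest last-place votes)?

Austin

Last-place votes: Geneva 3, Houston 48, Austin 0.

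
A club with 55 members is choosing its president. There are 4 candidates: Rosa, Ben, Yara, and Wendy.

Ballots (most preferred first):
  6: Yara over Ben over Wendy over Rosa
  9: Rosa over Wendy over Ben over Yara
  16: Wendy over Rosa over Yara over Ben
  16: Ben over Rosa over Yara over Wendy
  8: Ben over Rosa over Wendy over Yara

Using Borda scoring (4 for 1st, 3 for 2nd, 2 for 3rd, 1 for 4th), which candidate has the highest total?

Rosa

Rosa: 6×1 + 9×4 + 16×3 + 16×3 + 8×3 = 162
Ben: 6×3 + 9×2 + 16×1 + 16×4 + 8×4 = 148
Yara: 6×4 + 9×1 + 16×2 + 16×2 + 8×1 = 105
Wendy: 6×2 + 9×3 + 16×4 + 16×1 + 8×2 = 135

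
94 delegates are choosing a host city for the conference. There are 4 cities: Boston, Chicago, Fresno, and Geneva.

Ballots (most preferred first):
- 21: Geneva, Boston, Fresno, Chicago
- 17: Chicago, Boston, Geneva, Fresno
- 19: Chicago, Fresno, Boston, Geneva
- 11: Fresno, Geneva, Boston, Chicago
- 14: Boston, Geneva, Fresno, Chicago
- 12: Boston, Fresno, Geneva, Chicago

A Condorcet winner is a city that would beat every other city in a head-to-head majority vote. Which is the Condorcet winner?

Boston

Boston vs Chicago: 58–36
Boston vs Fresno: 64–30
Boston vs Geneva: 62–32
Boston beats every other city.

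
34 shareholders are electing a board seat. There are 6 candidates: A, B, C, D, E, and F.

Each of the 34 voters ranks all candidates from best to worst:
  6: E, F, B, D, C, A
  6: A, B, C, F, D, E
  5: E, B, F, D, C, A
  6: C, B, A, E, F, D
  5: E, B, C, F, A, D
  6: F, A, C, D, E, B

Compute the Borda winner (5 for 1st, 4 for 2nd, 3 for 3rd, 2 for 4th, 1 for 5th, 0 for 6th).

B

A: 6×0 + 6×5 + 5×0 + 6×3 + 5×1 + 6×4 = 77
B: 6×3 + 6×4 + 5×4 + 6×4 + 5×4 + 6×0 = 106
C: 6×1 + 6×3 + 5×1 + 6×5 + 5×3 + 6×3 = 92
D: 6×2 + 6×1 + 5×2 + 6×0 + 5×0 + 6×2 = 40
E: 6×5 + 6×0 + 5×5 + 6×2 + 5×5 + 6×1 = 98
F: 6×4 + 6×2 + 5×3 + 6×1 + 5×2 + 6×5 = 97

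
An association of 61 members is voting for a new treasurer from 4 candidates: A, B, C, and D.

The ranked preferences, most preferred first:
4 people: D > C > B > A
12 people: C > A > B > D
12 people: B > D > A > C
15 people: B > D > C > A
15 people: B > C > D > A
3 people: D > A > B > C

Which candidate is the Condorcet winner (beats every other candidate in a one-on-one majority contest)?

B vs A: 46–15
B vs C: 45–16
B vs D: 54–7
B beats every other candidate.

B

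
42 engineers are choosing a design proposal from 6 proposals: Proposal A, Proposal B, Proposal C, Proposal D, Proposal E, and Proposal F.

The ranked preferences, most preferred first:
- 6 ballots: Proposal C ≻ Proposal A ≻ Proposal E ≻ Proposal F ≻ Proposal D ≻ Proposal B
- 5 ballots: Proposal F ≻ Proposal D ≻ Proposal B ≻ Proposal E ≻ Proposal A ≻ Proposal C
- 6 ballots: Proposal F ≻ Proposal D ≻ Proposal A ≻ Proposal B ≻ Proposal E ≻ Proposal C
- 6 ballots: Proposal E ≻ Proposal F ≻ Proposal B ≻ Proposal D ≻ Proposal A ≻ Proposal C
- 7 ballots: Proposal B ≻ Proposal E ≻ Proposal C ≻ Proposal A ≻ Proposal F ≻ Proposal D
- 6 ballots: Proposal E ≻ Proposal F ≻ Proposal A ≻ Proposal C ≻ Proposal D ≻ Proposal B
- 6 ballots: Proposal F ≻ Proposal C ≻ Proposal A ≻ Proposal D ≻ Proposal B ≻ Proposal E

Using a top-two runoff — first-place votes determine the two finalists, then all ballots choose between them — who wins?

Round 1 first-place votes: Proposal A 0, Proposal B 7, Proposal C 6, Proposal D 0, Proposal E 12, Proposal F 17. Proposal F and Proposal E advance.
Runoff: Proposal F is ranked above Proposal E on 17 ballots, Proposal E above Proposal F on 25.

Proposal E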